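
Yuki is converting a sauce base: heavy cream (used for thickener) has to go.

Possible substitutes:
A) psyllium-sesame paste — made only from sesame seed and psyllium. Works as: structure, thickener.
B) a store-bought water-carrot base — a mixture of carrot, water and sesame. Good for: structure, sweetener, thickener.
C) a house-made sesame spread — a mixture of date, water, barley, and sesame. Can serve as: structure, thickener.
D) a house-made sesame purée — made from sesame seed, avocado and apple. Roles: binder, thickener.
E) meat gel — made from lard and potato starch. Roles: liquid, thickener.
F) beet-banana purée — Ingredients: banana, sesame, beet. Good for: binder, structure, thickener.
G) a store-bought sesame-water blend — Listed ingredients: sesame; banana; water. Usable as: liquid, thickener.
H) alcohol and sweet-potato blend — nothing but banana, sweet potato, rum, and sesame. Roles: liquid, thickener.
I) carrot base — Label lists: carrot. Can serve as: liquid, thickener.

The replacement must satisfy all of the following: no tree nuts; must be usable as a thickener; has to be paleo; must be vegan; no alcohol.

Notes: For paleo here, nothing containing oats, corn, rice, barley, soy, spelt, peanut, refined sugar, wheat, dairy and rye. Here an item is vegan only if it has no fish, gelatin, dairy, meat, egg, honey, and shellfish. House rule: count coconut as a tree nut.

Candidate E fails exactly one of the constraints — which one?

vegan

usable as a thickener: satisfied
paleo: satisfied
vegan: has lard — fails
alcohol-free: satisfied
tree-nut-free: satisfied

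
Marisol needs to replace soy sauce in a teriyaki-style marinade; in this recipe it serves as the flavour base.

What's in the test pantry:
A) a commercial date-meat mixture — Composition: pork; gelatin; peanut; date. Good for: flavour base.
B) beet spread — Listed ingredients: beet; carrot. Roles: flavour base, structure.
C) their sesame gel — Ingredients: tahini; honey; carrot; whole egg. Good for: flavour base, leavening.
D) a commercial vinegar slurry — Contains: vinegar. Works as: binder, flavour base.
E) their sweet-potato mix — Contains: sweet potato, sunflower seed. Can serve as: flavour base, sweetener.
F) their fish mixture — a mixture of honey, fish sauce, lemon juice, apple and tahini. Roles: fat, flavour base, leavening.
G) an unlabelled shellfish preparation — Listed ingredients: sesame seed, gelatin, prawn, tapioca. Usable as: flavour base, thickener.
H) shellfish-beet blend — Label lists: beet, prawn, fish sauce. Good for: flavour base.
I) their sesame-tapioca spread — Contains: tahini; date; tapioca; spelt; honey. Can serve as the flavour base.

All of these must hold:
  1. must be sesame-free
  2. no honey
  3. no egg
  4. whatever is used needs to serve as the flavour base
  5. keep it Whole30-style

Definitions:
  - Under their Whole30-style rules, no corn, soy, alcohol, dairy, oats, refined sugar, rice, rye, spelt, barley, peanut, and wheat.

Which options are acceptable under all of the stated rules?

B, D, E, H

A: has peanut, so not Whole30-style — out
B: nothing on the exclusion list — valid
C: has whole egg, so not egg-free; has honey, so not honey-free (and 1 more) — reject
D: all constraints satisfied — valid
E: nothing on the exclusion list — OK
F: has honey, so not honey-free; has tahini, so not sesame-free — no
G: has sesame seed, so not sesame-free — no
H: only fish sauce, prawn and beet; none excluded — valid
I: has spelt, so not Whole30-style; has honey, so not honey-free (and 1 more) — reject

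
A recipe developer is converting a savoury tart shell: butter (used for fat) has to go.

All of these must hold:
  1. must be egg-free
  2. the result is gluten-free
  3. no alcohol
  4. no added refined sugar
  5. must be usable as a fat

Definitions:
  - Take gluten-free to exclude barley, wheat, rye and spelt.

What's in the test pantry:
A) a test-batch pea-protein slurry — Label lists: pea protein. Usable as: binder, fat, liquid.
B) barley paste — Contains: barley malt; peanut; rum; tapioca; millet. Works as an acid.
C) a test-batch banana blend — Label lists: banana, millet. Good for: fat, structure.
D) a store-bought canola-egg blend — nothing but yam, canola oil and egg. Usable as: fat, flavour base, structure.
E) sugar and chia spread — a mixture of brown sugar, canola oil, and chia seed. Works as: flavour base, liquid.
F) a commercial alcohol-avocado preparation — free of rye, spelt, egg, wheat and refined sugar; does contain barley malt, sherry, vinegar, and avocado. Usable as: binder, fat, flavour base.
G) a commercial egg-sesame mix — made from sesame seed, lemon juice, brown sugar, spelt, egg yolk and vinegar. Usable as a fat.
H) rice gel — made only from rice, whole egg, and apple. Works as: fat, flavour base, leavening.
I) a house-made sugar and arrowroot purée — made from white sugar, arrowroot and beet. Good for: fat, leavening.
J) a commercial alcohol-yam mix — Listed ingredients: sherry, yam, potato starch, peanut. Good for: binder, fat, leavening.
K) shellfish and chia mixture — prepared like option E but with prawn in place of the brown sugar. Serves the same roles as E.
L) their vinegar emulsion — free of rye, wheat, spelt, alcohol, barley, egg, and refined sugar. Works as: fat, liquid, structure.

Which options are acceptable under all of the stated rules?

A, C, L

A: every rule checks out — OK
B: not usable as a fat; has barley malt, so not gluten-free (and 1 more) — reject
C: no egg, gluten-free — valid
D: has egg, so not egg-free — reject
E: not usable as a fat; has brown sugar, so not no-added-sugar — reject
F: has barley malt, so not gluten-free; has sherry, so not alcohol-free — reject
G: has spelt, so not gluten-free; has egg yolk, so not egg-free (and 1 more) — out
H: has whole egg, so not egg-free — reject
I: has white sugar, so not no-added-sugar — out
J: has sherry, so not alcohol-free — reject
K: not usable as a fat — out
L: no alcohol, gluten-free — OK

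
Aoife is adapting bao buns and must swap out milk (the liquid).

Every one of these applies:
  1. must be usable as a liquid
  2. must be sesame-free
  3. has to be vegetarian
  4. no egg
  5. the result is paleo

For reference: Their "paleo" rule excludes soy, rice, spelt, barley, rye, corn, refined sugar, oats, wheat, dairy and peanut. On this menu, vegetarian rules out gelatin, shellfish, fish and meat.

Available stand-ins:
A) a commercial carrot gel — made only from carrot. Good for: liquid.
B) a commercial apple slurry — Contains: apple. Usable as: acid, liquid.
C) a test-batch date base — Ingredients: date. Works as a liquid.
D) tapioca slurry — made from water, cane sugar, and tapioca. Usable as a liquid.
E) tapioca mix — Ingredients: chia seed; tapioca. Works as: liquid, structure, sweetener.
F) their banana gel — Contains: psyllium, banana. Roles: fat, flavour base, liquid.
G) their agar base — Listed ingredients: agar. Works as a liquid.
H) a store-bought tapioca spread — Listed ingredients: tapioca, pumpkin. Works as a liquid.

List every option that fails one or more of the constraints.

A: only carrot; none excluded — valid
B: paleo, no egg — valid
C: only date; none excluded — OK
D: has cane sugar, so not paleo — no
E: only chia seed and tapioca; none excluded — valid
F: every rule checks out — valid
G: only agar; none excluded — OK
H: all constraints satisfied — OK

D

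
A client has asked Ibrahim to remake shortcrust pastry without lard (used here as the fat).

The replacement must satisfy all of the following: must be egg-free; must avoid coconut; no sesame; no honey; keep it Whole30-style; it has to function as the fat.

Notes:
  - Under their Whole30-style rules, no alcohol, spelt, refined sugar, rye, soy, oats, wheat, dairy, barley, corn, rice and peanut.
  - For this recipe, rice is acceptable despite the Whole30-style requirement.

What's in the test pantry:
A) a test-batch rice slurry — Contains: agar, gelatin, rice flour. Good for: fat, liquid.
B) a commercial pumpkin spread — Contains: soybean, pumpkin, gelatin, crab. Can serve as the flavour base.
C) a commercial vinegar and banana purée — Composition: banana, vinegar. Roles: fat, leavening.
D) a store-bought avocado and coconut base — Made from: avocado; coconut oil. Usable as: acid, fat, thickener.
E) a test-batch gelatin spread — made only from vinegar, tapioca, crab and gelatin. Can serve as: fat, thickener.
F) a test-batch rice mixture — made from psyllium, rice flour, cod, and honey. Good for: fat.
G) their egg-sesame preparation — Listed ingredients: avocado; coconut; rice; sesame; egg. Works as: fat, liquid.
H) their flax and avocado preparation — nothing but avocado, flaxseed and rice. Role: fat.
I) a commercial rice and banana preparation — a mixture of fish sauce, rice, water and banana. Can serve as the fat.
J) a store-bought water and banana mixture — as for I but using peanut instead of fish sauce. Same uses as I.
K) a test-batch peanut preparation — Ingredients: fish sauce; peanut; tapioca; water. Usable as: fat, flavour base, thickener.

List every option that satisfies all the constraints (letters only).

A, C, E, H, I

A: rice is permitted under the Whole30-style carve-out; nothing else excluded — keep
B: not usable as a fat; has soybean, so not Whole30-style — out
C: no sesame, no coconut — valid
D: has coconut oil, so not coconut-free — reject
E: all constraints satisfied — OK
F: has honey, so not honey-free — reject
G: has coconut, so not coconut-free; has egg, so not egg-free (and 1 more) — no
H: rice is permitted under the Whole30-style carve-out; nothing else excluded — OK
I: rice is permitted under the Whole30-style carve-out; nothing else excluded — OK
J: has peanut, so not Whole30-style — out
K: has peanut, so not Whole30-style — reject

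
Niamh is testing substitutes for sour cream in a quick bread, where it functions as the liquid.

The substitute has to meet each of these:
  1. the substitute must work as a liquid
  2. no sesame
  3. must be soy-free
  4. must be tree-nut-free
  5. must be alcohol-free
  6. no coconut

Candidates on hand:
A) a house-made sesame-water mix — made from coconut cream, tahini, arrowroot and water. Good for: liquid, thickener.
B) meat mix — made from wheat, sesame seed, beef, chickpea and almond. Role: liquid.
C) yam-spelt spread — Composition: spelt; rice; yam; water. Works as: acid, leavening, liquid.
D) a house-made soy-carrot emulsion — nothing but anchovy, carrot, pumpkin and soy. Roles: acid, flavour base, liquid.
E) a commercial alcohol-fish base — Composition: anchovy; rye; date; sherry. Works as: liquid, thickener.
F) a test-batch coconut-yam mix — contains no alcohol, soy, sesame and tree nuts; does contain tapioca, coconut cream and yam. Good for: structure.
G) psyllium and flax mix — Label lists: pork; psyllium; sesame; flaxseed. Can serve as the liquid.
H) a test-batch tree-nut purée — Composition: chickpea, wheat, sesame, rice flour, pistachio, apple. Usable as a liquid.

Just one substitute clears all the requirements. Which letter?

A: has tahini, so not sesame-free; has coconut cream, so not coconut-free — no
B: has sesame seed, so not sesame-free; has almond, so not tree-nut-free — out
C: rice and spelt etc. — none of it excluded — keep
D: has soy, so not soy-free — no
E: has sherry, so not alcohol-free — out
F: not usable as a liquid; has coconut cream, so not coconut-free — no
G: has sesame, so not sesame-free — no
H: has sesame, so not sesame-free; has pistachio, so not tree-nut-free — reject

C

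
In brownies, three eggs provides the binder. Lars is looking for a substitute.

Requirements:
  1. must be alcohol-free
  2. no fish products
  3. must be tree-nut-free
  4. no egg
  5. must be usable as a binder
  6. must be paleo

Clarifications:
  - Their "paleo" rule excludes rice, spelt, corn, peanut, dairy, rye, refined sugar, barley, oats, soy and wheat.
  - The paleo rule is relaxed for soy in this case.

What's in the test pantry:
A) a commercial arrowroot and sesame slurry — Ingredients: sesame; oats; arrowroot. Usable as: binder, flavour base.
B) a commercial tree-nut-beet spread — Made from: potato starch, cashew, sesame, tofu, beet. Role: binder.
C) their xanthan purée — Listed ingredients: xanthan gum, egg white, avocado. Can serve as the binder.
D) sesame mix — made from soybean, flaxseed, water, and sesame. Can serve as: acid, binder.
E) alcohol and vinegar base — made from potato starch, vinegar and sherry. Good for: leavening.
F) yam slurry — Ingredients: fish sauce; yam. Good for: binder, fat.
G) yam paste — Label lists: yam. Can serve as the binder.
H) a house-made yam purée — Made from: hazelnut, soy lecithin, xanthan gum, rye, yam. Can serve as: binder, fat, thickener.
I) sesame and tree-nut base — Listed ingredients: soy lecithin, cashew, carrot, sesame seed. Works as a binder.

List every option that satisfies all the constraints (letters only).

A: has oats, so not paleo — no
B: has cashew, so not tree-nut-free — reject
C: has egg white, so not egg-free — no
D: soy is permitted under the paleo carve-out; nothing else excluded — OK
E: not usable as a binder; has sherry, so not alcohol-free — out
F: has fish sauce, so not fish-free — no
G: nothing on the exclusion list — OK
H: has rye, so not paleo; has hazelnut, so not tree-nut-free — reject
I: has cashew, so not tree-nut-free — out

D, G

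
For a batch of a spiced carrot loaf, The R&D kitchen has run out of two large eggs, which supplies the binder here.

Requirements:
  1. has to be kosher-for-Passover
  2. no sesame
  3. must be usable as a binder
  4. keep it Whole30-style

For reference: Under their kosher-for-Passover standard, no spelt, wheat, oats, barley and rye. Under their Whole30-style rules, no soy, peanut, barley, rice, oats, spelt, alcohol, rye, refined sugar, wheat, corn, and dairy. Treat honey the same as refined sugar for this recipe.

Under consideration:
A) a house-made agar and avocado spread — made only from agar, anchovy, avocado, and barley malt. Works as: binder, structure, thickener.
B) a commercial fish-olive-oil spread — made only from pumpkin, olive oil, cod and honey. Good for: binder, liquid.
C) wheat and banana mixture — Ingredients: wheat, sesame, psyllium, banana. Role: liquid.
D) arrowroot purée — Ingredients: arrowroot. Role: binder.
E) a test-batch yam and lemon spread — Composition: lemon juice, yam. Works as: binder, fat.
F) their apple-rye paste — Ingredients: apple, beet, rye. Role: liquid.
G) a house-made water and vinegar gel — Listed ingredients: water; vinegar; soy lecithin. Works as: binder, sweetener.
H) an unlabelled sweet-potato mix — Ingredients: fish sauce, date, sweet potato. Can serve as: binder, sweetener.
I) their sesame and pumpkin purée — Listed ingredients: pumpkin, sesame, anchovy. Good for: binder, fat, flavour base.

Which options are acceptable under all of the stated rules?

A: has barley malt, so not kosher-for-Passover; has barley malt, so not Whole30-style — no
B: has honey, so not Whole30-style — reject
C: not usable as a binder; has wheat, so not kosher-for-Passover (and 2 more) — reject
D: no sesame, Whole30-style — valid
E: works as a binder, Whole30-style, no sesame — OK
F: not usable as a binder; has rye, so not kosher-for-Passover (and 1 more) — no
G: has soy lecithin, so not Whole30-style — reject
H: nothing on the exclusion list — keep
I: has sesame, so not sesame-free — out

D, E, H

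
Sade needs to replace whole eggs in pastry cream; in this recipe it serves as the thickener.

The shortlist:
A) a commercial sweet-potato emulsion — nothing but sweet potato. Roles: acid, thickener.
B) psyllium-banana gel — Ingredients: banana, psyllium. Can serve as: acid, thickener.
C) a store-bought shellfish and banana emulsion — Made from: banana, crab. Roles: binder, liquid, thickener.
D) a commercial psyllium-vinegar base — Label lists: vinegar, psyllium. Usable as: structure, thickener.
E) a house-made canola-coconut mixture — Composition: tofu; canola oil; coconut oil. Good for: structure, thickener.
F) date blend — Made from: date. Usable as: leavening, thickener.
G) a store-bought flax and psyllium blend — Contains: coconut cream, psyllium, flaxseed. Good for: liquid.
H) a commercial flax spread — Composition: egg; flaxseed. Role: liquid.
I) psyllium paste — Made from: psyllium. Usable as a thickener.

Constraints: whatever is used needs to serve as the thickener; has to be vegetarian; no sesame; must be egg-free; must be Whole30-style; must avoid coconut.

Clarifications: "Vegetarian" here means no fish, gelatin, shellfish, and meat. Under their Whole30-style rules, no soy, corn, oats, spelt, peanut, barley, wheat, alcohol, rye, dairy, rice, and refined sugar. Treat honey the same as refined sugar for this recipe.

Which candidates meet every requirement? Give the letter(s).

A, B, D, F, I

A: all constraints satisfied — OK
B: only banana and psyllium; none excluded — keep
C: has crab, so not vegetarian — no
D: all constraints satisfied — OK
E: has tofu, so not Whole30-style; has coconut oil, so not coconut-free — out
F: nothing on the exclusion list — keep
G: not usable as a thickener; has coconut cream, so not coconut-free — out
H: not usable as a thickener; has egg, so not egg-free — no
I: only psyllium; none excluded — OK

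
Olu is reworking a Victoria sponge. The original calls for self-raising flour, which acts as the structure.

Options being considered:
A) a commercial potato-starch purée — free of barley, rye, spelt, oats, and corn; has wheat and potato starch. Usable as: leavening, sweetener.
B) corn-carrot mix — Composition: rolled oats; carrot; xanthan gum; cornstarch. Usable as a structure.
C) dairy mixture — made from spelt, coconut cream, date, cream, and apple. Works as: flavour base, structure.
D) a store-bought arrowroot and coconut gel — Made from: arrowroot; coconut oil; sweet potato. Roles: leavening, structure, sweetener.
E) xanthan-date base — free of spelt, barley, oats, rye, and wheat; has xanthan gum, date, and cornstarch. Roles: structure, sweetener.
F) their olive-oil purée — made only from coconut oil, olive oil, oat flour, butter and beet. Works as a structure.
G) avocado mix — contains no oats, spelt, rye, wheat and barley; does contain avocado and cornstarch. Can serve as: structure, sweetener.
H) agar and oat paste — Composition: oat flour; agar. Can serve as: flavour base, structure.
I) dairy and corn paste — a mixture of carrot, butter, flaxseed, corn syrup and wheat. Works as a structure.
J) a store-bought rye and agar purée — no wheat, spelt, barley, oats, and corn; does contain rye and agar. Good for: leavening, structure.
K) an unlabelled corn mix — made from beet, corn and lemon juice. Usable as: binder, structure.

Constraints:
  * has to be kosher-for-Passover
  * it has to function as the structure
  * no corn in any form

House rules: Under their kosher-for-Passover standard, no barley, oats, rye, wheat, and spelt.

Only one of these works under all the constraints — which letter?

D

A: not usable as a structure; has wheat, so not kosher-for-Passover — no
B: has rolled oats, so not kosher-for-Passover; has cornstarch, so not corn-free — no
C: has spelt, so not kosher-for-Passover — out
D: all constraints satisfied — OK
E: has cornstarch, so not corn-free — out
F: has oat flour, so not kosher-for-Passover — out
G: has cornstarch, so not corn-free — no
H: has oat flour, so not kosher-for-Passover — no
I: has wheat, so not kosher-for-Passover; has corn syrup, so not corn-free — out
J: has rye, so not kosher-for-Passover — out
K: has corn, so not corn-free — reject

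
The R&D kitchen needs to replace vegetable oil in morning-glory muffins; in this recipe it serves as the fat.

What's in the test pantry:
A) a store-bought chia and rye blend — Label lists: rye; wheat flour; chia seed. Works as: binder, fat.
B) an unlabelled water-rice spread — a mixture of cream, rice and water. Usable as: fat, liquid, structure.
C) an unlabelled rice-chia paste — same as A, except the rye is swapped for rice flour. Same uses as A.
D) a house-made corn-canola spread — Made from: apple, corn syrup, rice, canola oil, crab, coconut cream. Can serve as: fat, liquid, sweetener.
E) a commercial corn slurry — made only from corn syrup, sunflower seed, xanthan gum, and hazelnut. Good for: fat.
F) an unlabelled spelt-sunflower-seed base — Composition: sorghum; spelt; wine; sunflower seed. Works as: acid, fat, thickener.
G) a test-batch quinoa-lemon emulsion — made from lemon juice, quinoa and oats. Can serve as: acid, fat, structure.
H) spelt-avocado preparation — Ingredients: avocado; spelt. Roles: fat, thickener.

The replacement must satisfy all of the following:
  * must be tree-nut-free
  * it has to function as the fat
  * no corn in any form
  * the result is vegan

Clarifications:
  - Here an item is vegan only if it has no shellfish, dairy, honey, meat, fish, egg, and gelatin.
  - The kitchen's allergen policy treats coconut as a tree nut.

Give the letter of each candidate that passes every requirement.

A, C, F, G, H

A: only rye, wheat flour and chia seed; none excluded — OK
B: has cream, so not vegan — reject
C: works as a fat, vegan, no corn — keep
D: has crab, so not vegan; has coconut cream, so not tree-nut-free (and 1 more) — out
E: has hazelnut, so not tree-nut-free; has corn syrup, so not corn-free — no
F: tree-nut-free, vegan — valid
G: nothing on the exclusion list — keep
H: no corn, tree-nut-free — OK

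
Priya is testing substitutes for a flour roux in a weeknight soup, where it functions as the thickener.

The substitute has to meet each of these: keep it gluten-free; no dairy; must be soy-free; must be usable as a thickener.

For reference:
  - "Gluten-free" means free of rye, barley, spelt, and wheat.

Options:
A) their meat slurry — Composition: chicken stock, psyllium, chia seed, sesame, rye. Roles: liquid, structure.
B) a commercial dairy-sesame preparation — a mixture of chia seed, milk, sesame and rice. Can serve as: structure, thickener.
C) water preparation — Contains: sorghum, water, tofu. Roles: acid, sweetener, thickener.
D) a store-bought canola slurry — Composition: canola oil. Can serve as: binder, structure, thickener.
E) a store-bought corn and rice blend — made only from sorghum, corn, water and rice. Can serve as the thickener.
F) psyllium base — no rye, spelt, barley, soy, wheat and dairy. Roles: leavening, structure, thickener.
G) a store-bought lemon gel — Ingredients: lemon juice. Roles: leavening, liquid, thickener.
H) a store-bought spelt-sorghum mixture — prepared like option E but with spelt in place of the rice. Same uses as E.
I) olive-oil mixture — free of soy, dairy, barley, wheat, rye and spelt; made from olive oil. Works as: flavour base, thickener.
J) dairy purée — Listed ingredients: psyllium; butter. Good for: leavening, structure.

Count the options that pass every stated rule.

A: not usable as a thickener; has rye, so not gluten-free — reject
B: has milk, so not dairy-free — reject
C: has tofu, so not soy-free — reject
D: every rule checks out — keep
E: works as a thickener, no dairy, no soy — OK
F: no soy, gluten-free — valid
G: works as a thickener, no dairy, no soy — valid
H: has spelt, so not gluten-free — out
I: gluten-free, no dairy — keep
J: not usable as a thickener; has butter, so not dairy-free — out

5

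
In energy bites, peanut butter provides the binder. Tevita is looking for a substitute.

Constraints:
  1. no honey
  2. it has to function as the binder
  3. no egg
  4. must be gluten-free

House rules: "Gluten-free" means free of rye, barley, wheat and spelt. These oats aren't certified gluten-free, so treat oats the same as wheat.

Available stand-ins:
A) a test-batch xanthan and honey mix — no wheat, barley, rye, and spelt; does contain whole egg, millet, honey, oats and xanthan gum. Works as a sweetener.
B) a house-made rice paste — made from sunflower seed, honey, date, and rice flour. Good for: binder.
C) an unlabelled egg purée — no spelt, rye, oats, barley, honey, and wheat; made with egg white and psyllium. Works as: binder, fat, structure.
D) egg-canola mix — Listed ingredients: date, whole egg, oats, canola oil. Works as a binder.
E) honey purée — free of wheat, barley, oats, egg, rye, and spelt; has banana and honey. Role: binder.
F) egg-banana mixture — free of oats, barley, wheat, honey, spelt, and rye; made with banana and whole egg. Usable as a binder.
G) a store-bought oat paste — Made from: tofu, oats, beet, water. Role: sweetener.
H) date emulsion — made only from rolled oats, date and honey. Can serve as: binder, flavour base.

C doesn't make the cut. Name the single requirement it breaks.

usable as a binder: satisfied
gluten-free: satisfied
honey-free: satisfied
egg-free: has egg white — fails

egg-free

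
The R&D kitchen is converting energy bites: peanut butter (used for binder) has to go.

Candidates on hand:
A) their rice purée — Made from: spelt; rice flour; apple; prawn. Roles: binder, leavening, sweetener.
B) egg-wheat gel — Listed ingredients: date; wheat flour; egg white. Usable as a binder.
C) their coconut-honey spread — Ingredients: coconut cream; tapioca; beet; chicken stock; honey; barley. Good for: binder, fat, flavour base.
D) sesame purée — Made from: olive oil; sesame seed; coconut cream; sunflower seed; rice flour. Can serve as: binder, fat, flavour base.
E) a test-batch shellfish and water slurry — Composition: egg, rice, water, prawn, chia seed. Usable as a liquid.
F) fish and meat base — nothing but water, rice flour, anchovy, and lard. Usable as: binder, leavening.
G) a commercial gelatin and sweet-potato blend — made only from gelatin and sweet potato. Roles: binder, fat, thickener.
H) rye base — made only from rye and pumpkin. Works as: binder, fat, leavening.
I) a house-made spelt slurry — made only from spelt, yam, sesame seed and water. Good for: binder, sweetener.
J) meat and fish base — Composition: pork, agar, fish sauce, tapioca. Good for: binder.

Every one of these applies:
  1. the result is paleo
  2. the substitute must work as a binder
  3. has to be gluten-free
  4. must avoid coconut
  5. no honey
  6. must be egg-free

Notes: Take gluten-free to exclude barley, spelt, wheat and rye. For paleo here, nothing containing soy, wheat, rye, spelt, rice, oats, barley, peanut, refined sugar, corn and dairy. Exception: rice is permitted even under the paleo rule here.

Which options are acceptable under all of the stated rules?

F, G, J

A: has spelt, so not gluten-free; has spelt, so not paleo — out
B: has wheat flour, so not gluten-free; has wheat flour, so not paleo (and 1 more) — out
C: has barley, so not gluten-free; has barley, so not paleo (and 2 more) — reject
D: has coconut cream, so not coconut-free — no
E: not usable as a binder; has egg, so not egg-free — out
F: rice is permitted under the paleo carve-out; nothing else excluded — valid
G: every rule checks out — keep
H: has rye, so not gluten-free; has rye, so not paleo — out
I: has spelt, so not gluten-free; has spelt, so not paleo — no
J: no honey, paleo — OK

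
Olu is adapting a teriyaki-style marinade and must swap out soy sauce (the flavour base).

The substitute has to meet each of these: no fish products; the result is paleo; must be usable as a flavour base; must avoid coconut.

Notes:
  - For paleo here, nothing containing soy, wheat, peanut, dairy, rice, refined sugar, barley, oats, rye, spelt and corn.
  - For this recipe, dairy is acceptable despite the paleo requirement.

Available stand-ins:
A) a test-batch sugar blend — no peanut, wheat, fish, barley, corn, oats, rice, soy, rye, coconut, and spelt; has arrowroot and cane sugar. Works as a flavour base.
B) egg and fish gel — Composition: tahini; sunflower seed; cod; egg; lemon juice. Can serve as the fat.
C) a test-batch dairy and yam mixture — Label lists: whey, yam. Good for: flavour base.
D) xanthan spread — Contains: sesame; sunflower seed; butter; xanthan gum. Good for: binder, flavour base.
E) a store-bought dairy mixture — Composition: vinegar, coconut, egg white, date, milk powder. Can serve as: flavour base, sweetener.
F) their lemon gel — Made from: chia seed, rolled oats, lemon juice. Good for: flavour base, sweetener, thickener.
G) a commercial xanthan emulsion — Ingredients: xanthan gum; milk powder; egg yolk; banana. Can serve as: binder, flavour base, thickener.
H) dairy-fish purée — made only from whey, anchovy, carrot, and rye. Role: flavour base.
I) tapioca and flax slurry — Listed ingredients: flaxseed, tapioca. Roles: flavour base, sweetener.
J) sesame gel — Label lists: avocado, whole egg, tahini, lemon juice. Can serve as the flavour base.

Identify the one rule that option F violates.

usable as a flavour base: satisfied
paleo: has rolled oats — fails
fish-free: satisfied
coconut-free: satisfied

paleo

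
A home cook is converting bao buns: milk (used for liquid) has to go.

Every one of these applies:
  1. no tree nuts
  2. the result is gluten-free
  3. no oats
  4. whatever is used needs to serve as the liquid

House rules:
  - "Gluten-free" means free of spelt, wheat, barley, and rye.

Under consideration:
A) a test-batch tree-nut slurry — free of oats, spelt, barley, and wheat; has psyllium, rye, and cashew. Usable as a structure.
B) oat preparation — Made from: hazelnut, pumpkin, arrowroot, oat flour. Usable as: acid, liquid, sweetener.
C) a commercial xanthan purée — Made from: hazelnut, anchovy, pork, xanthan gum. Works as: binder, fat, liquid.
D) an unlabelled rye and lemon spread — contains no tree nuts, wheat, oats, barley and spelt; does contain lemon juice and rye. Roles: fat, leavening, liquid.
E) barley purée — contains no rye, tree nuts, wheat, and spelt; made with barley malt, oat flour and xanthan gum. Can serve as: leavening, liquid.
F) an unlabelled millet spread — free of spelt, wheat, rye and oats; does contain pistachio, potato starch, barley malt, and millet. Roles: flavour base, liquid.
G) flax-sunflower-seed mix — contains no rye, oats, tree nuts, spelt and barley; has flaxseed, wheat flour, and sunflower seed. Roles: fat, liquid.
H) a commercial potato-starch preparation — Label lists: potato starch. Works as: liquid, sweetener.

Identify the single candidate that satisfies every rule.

A: not usable as a liquid; has rye, so not gluten-free (and 1 more) — out
B: has oat flour, so not oat-free; has hazelnut, so not tree-nut-free — out
C: has hazelnut, so not tree-nut-free — out
D: has rye, so not gluten-free — out
E: has barley malt, so not gluten-free; has oat flour, so not oat-free — no
F: has barley malt, so not gluten-free; has pistachio, so not tree-nut-free — no
G: has wheat flour, so not gluten-free — reject
H: works as a liquid, no oats, no tree nuts — keep

H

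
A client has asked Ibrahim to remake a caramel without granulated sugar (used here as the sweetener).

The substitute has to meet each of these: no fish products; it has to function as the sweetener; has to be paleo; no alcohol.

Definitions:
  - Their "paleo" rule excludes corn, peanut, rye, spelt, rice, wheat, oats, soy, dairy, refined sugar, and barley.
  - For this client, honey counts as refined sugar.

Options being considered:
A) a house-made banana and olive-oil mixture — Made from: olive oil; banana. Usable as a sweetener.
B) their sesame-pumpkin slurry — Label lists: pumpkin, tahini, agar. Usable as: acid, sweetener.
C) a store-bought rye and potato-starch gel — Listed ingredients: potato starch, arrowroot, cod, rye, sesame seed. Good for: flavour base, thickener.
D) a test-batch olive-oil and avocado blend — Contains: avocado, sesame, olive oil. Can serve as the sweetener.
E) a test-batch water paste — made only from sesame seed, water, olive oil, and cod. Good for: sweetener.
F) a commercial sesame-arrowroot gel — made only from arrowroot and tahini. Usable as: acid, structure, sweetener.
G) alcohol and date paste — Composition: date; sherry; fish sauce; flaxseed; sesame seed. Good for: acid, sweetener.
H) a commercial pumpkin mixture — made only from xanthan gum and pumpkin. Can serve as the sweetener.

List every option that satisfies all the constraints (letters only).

A, B, D, F, H

A: all constraints satisfied — OK
B: paleo, no fish — valid
C: not usable as a sweetener; has rye, so not paleo (and 1 more) — reject
D: only sesame, olive oil, and avocado; none excluded — OK
E: has cod, so not fish-free — out
F: only tahini and arrowroot; none excluded — keep
G: has fish sauce, so not fish-free; has sherry, so not alcohol-free — reject
H: works as a sweetener, no fish, paleo — keep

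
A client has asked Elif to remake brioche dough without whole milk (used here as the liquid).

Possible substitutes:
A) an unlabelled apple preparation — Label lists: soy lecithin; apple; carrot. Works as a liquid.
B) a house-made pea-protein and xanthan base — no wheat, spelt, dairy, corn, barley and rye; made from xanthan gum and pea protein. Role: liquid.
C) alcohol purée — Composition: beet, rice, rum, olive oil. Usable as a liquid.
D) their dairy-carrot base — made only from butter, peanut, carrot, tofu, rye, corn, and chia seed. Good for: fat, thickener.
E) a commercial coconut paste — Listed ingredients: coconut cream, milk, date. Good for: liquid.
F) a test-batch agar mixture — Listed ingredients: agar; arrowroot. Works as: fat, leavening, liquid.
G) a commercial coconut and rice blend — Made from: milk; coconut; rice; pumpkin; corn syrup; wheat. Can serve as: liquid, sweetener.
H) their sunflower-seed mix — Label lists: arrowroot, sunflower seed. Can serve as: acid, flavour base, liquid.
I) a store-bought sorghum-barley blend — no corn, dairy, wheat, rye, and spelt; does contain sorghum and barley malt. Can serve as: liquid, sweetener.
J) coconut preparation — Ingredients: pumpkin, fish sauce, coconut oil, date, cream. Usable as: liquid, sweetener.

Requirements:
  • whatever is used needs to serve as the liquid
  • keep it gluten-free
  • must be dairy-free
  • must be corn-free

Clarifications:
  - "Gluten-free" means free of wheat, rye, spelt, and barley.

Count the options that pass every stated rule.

5

A: nothing on the exclusion list — keep
B: nothing on the exclusion list — OK
C: rum and rice etc. — none of it excluded — OK
D: not usable as a liquid; has rye, so not gluten-free (and 2 more) — reject
E: has milk, so not dairy-free — no
F: only agar and arrowroot; none excluded — valid
G: has wheat, so not gluten-free; has milk, so not dairy-free (and 1 more) — reject
H: gluten-free, no dairy — keep
I: has barley malt, so not gluten-free — out
J: has cream, so not dairy-free — reject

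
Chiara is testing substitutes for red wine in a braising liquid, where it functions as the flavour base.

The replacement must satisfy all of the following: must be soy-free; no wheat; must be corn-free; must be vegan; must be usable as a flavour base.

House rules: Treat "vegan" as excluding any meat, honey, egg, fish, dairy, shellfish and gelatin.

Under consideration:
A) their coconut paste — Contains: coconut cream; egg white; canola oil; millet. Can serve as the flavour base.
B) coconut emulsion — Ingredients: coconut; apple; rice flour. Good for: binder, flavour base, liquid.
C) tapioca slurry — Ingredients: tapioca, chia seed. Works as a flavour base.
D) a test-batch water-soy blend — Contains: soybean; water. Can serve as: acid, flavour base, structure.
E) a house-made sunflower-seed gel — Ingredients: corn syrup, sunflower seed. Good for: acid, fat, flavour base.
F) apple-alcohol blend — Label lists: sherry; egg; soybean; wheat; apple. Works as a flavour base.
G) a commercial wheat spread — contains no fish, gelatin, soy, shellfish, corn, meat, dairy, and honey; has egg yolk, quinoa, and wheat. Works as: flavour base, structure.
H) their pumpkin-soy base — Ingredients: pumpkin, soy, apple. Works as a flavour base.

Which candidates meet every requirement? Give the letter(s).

A: has egg white, so not vegan — no
B: no corn, no wheat — keep
C: only chia seed and tapioca; none excluded — keep
D: has soybean, so not soy-free — no
E: has corn syrup, so not corn-free — no
F: has egg, so not vegan; has soybean, so not soy-free (and 1 more) — reject
G: has egg yolk, so not vegan; has wheat, so not wheat-free — out
H: has soy, so not soy-free — reject

B, C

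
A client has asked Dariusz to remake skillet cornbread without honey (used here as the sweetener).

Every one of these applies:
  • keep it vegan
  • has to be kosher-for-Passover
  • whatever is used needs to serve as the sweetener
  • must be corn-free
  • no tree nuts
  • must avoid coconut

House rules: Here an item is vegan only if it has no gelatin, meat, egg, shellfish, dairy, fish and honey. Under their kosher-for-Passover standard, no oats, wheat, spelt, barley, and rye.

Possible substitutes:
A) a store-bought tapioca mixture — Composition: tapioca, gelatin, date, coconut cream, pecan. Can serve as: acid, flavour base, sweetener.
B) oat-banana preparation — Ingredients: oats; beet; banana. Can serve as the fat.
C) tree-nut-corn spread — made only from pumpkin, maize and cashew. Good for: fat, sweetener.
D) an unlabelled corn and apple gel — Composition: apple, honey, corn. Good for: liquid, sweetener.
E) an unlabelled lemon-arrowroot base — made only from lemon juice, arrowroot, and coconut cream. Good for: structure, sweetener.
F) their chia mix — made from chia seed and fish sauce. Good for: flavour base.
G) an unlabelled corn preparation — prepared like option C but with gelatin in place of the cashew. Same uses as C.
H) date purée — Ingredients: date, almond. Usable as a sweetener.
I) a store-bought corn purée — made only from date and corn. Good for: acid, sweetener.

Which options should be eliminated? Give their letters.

A: has gelatin, so not vegan; has pecan, so not tree-nut-free (and 1 more) — out
B: not usable as a sweetener; has oats, so not kosher-for-Passover — reject
C: has cashew, so not tree-nut-free; has maize, so not corn-free — out
D: has honey, so not vegan; has corn, so not corn-free — reject
E: has coconut cream, so not coconut-free — no
F: not usable as a sweetener; has fish sauce, so not vegan — no
G: has gelatin, so not vegan; has maize, so not corn-free — out
H: has almond, so not tree-nut-free — no
I: has corn, so not corn-free — no

A, B, C, D, E, F, G, H, I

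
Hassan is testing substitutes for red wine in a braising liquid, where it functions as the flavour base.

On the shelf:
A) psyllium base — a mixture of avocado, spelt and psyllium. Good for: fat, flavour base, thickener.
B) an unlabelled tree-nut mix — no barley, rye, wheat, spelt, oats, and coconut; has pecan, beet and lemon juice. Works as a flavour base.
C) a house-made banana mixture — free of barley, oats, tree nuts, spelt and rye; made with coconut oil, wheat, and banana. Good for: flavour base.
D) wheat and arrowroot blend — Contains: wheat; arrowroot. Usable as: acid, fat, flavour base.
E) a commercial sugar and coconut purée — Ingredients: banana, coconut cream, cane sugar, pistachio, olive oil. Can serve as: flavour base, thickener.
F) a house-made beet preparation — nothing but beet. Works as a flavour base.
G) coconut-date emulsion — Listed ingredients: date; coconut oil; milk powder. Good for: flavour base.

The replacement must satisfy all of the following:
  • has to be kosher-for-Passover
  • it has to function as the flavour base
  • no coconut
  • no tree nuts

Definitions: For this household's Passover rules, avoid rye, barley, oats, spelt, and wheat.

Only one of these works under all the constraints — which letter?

A: has spelt, so not kosher-for-Passover — reject
B: has pecan, so not tree-nut-free — out
C: has wheat, so not kosher-for-Passover; has coconut oil, so not coconut-free — reject
D: has wheat, so not kosher-for-Passover — reject
E: has pistachio, so not tree-nut-free; has coconut cream, so not coconut-free — reject
F: nothing on the exclusion list — valid
G: has coconut oil, so not coconut-free — no

F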